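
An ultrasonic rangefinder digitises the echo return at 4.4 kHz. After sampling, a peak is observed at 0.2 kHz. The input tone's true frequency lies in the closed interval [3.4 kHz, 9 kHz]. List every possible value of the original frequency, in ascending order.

Frequencies that alias to 0.2 kHz are k·fs ± 0.2 kHz for integer k ≥ 0.
k=0: 0.2 kHz.
k=1: 4.2 kHz, 4.6 kHz.
k=2: 8.6 kHz, 9 kHz.
k=3: 13 kHz, 13.4 kHz.
Within [3.4 kHz, 9 kHz]: 4.2 kHz, 4.6 kHz, 8.6 kHz, 9 kHz.

4.2 kHz, 4.6 kHz, 8.6 kHz, 9 kHz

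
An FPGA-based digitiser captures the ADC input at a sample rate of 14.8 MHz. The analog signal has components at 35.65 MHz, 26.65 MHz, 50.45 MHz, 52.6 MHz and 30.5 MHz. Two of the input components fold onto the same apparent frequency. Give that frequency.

fs/2 = 7.4 MHz.
35.65 MHz mod fs = 6.05 MHz.
6.05 MHz ≤ fs/2 = 7.4 MHz, appears at 6.05 MHz.
26.65 MHz mod fs = 11.85 MHz.
11.85 MHz > fs/2 = 7.4 MHz, folds to fs − 11.85 MHz = 2.95 MHz.
50.45 MHz mod fs = 6.05 MHz.
6.05 MHz ≤ fs/2 = 7.4 MHz, appears at 6.05 MHz.
52.6 MHz mod fs = 8.2 MHz.
8.2 MHz > fs/2 = 7.4 MHz, folds to fs − 8.2 MHz = 6.6 MHz.
30.5 MHz mod fs = 0.9 MHz.
0.9 MHz ≤ fs/2 = 7.4 MHz, appears at 0.9 MHz.
35.65 MHz and 50.45 MHz both map to 6.05 MHz.

6.05 MHz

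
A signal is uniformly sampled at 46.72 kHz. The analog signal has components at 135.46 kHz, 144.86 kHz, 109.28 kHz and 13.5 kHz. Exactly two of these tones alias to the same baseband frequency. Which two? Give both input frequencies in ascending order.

135.46 kHz, 144.86 kHz

fs/2 = 23.36 kHz.
135.46 kHz mod fs = 42.02 kHz.
42.02 kHz > fs/2 = 23.36 kHz, folds to fs − 42.02 kHz = 4.7 kHz.
144.86 kHz mod fs = 4.7 kHz.
4.7 kHz ≤ fs/2 = 23.36 kHz, appears at 4.7 kHz.
109.28 kHz mod fs = 15.84 kHz.
15.84 kHz ≤ fs/2 = 23.36 kHz, appears at 15.84 kHz.
13.5 kHz ≤ fs/2 = 23.36 kHz, passes unchanged.
135.46 kHz and 144.86 kHz both map to 4.7 kHz.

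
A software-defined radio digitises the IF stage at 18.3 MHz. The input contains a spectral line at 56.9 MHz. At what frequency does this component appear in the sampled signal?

2 MHz

56.9 MHz mod fs = 2 MHz.
2 MHz ≤ fs/2 = 9.15 MHz, appears at 2 MHz.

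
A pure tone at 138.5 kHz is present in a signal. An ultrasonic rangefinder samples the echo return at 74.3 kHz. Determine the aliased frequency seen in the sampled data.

10.1 kHz

138.5 kHz mod fs = 64.2 kHz.
64.2 kHz > fs/2 = 37.15 kHz, folds to fs − 64.2 kHz = 10.1 kHz.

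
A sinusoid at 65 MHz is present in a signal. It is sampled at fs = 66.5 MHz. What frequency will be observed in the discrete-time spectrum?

65 MHz > fs/2 = 33.25 MHz, folds to fs − 65 MHz = 1.5 MHz.

1.5 MHz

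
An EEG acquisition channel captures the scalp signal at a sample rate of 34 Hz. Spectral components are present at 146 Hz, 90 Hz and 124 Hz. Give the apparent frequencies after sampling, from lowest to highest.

10 Hz, 12 Hz

fs/2 = 17 Hz.
146 Hz mod fs = 10 Hz.
10 Hz ≤ fs/2 = 17 Hz, appears at 10 Hz.
90 Hz mod fs = 22 Hz.
22 Hz > fs/2 = 17 Hz, folds to fs − 22 Hz = 12 Hz.
124 Hz mod fs = 22 Hz.
22 Hz > fs/2 = 17 Hz, folds to fs − 22 Hz = 12 Hz.
Distinct values: {10 Hz, 12 Hz}.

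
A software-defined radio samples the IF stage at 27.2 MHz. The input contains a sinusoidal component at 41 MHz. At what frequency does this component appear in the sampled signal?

41 MHz mod fs = 13.8 MHz.
13.8 MHz > fs/2 = 13.6 MHz, folds to fs − 13.8 MHz = 13.4 MHz.

13.4 MHz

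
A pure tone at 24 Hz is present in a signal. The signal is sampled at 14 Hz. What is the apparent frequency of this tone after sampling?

24 Hz mod fs = 10 Hz.
10 Hz > fs/2 = 7 Hz, folds to fs − 10 Hz = 4 Hz.

4 Hz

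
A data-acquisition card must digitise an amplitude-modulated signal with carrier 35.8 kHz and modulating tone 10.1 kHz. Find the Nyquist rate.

AM sidebands sit at fc ± fm = 25.7 kHz and 45.9 kHz.
Highest-frequency component: 45.9 kHz.
Nyquist rate = 2 × 45.9 kHz = 91.8 kHz.

91.8 kHz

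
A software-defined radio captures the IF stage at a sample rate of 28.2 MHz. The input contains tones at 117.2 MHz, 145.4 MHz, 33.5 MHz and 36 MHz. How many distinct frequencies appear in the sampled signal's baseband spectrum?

3

fs/2 = 14.1 MHz.
117.2 MHz mod fs = 4.4 MHz.
4.4 MHz ≤ fs/2 = 14.1 MHz, appears at 4.4 MHz.
145.4 MHz mod fs = 4.4 MHz.
4.4 MHz ≤ fs/2 = 14.1 MHz, appears at 4.4 MHz.
33.5 MHz mod fs = 5.3 MHz.
5.3 MHz ≤ fs/2 = 14.1 MHz, appears at 5.3 MHz.
36 MHz mod fs = 7.8 MHz.
7.8 MHz ≤ fs/2 = 14.1 MHz, appears at 7.8 MHz.
Distinct values: {4.4 MHz, 5.3 MHz, 7.8 MHz} → 3.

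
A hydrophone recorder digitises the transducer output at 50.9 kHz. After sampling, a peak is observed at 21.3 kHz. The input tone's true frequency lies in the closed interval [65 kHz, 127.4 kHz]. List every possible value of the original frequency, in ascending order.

Frequencies that alias to 21.3 kHz are k·fs ± 21.3 kHz for integer k ≥ 0.
k=0: 21.3 kHz.
k=1: 29.6 kHz, 72.2 kHz.
k=2: 80.5 kHz, 123.1 kHz.
k=3: 131.4 kHz, 174 kHz.
Within [65 kHz, 127.4 kHz]: 72.2 kHz, 80.5 kHz, 123.1 kHz.

72.2 kHz, 80.5 kHz, 123.1 kHz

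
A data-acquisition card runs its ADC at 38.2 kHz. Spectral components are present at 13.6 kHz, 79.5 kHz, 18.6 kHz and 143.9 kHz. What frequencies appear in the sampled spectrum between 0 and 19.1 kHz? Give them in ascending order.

fs/2 = 19.1 kHz.
13.6 kHz ≤ fs/2 = 19.1 kHz, passes unchanged.
79.5 kHz mod fs = 3.1 kHz.
3.1 kHz ≤ fs/2 = 19.1 kHz, appears at 3.1 kHz.
18.6 kHz ≤ fs/2 = 19.1 kHz, passes unchanged.
143.9 kHz mod fs = 29.3 kHz.
29.3 kHz > fs/2 = 19.1 kHz, folds to fs − 29.3 kHz = 8.9 kHz.
Distinct values: {3.1 kHz, 8.9 kHz, 13.6 kHz, 18.6 kHz}.

3.1 kHz, 8.9 kHz, 13.6 kHz, 18.6 kHz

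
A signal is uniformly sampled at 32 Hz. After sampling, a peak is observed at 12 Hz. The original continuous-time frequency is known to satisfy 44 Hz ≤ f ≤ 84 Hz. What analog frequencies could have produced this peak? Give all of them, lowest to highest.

44 Hz, 52 Hz, 76 Hz, 84 Hz

Frequencies that alias to 12 Hz are k·fs ± 12 Hz for integer k ≥ 0.
k=0: 12 Hz.
k=1: 20 Hz, 44 Hz.
k=2: 52 Hz, 76 Hz.
k=3: 84 Hz, 108 Hz.
k=4: 116 Hz, 140 Hz.
Within [44 Hz, 84 Hz]: 44 Hz, 52 Hz, 76 Hz, 84 Hz.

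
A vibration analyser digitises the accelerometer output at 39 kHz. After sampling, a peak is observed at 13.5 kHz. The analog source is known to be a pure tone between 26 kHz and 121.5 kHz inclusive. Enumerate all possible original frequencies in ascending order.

Frequencies that alias to 13.5 kHz are k·fs ± 13.5 kHz for integer k ≥ 0.
k=0: 13.5 kHz.
k=1: 25.5 kHz, 52.5 kHz.
k=2: 64.5 kHz, 91.5 kHz.
k=3: 103.5 kHz, 130.5 kHz.
k=4: 142.5 kHz, 169.5 kHz.
Within [26 kHz, 121.5 kHz]: 52.5 kHz, 64.5 kHz, 91.5 kHz, 103.5 kHz.

52.5 kHz, 64.5 kHz, 91.5 kHz, 103.5 kHz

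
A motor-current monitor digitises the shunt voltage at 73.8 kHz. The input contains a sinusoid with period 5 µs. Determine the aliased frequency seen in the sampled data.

T = 5 µs → f = 1/T = 200 kHz.
200 kHz mod fs = 52.4 kHz.
52.4 kHz > fs/2 = 36.9 kHz, folds to fs − 52.4 kHz = 21.4 kHz.

21.4 kHz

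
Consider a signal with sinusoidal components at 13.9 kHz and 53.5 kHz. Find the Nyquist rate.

107 kHz

Highest-frequency component: 53.5 kHz.
Nyquist rate = 2 × 53.5 kHz = 107 kHz.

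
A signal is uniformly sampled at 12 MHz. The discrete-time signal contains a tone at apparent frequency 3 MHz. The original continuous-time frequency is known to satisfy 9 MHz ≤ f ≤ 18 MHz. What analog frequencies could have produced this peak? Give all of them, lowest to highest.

9 MHz, 15 MHz

Frequencies that alias to 3 MHz are k·fs ± 3 MHz for integer k ≥ 0.
k=0: 3 MHz.
k=1: 9 MHz, 15 MHz.
k=2: 21 MHz, 27 MHz.
Within [9 MHz, 18 MHz]: 9 MHz, 15 MHz.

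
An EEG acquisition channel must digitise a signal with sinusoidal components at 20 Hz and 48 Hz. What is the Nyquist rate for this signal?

96 Hz

Highest-frequency component: 48 Hz.
Nyquist rate = 2 × 48 Hz = 96 Hz.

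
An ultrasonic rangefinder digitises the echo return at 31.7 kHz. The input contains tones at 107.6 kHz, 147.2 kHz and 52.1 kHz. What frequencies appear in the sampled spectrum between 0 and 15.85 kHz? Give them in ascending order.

fs/2 = 15.85 kHz.
107.6 kHz mod fs = 12.5 kHz.
12.5 kHz ≤ fs/2 = 15.85 kHz, appears at 12.5 kHz.
147.2 kHz mod fs = 20.4 kHz.
20.4 kHz > fs/2 = 15.85 kHz, folds to fs − 20.4 kHz = 11.3 kHz.
52.1 kHz mod fs = 20.4 kHz.
20.4 kHz > fs/2 = 15.85 kHz, folds to fs − 20.4 kHz = 11.3 kHz.
Distinct values: {11.3 kHz, 12.5 kHz}.

11.3 kHz, 12.5 kHz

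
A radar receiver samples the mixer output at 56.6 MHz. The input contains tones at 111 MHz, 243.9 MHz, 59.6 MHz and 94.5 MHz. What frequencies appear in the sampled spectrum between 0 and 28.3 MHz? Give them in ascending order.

2.2 MHz, 3 MHz, 17.5 MHz, 18.7 MHz

fs/2 = 28.3 MHz.
111 MHz mod fs = 54.4 MHz.
54.4 MHz > fs/2 = 28.3 MHz, folds to fs − 54.4 MHz = 2.2 MHz.
243.9 MHz mod fs = 17.5 MHz.
17.5 MHz ≤ fs/2 = 28.3 MHz, appears at 17.5 MHz.
59.6 MHz mod fs = 3 MHz.
3 MHz ≤ fs/2 = 28.3 MHz, appears at 3 MHz.
94.5 MHz mod fs = 37.9 MHz.
37.9 MHz > fs/2 = 28.3 MHz, folds to fs − 37.9 MHz = 18.7 MHz.
Distinct values: {2.2 MHz, 3 MHz, 17.5 MHz, 18.7 MHz}.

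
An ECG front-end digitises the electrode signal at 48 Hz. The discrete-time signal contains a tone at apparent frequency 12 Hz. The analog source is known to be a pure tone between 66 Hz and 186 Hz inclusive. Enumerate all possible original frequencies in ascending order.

84 Hz, 108 Hz, 132 Hz, 156 Hz, 180 Hz

Frequencies that alias to 12 Hz are k·fs ± 12 Hz for integer k ≥ 0.
k=0: 12 Hz.
k=1: 36 Hz, 60 Hz.
k=2: 84 Hz, 108 Hz.
k=3: 132 Hz, 156 Hz.
k=4: 180 Hz, 204 Hz.
k=5: 228 Hz, 252 Hz.
Within [66 Hz, 186 Hz]: 84 Hz, 108 Hz, 132 Hz, 156 Hz, 180 Hz.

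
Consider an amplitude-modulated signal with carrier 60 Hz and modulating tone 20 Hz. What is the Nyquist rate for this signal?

AM sidebands sit at fc ± fm = 40 Hz and 80 Hz.
Highest-frequency component: 80 Hz.
Nyquist rate = 2 × 80 Hz = 160 Hz.

160 Hz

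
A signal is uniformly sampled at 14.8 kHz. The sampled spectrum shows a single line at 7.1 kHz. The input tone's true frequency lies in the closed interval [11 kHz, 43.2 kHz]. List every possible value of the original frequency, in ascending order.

21.9 kHz, 22.5 kHz, 36.7 kHz, 37.3 kHz

Frequencies that alias to 7.1 kHz are k·fs ± 7.1 kHz for integer k ≥ 0.
k=0: 7.1 kHz.
k=1: 7.7 kHz, 21.9 kHz.
k=2: 22.5 kHz, 36.7 kHz.
k=3: 37.3 kHz, 51.5 kHz.
k=4: 52.1 kHz, 66.3 kHz.
Within [11 kHz, 43.2 kHz]: 21.9 kHz, 22.5 kHz, 36.7 kHz, 37.3 kHz.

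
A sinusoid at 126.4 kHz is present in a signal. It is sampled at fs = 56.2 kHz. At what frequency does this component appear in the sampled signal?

14 kHz

126.4 kHz mod fs = 14 kHz.
14 kHz ≤ fs/2 = 28.1 kHz, appears at 14 kHz.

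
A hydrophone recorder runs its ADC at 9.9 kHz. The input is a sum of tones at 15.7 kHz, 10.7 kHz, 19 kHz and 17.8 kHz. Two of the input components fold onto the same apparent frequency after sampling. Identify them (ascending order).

10.7 kHz, 19 kHz

fs/2 = 4.95 kHz.
15.7 kHz mod fs = 5.8 kHz.
5.8 kHz > fs/2 = 4.95 kHz, folds to fs − 5.8 kHz = 4.1 kHz.
10.7 kHz mod fs = 0.8 kHz.
0.8 kHz ≤ fs/2 = 4.95 kHz, appears at 0.8 kHz.
19 kHz mod fs = 9.1 kHz.
9.1 kHz > fs/2 = 4.95 kHz, folds to fs − 9.1 kHz = 0.8 kHz.
17.8 kHz mod fs = 7.9 kHz.
7.9 kHz > fs/2 = 4.95 kHz, folds to fs − 7.9 kHz = 2 kHz.
10.7 kHz and 19 kHz both map to 0.8 kHz.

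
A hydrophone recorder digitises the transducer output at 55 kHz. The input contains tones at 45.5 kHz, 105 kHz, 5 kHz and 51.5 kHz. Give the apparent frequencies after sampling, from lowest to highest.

fs/2 = 27.5 kHz.
45.5 kHz > fs/2 = 27.5 kHz, folds to fs − 45.5 kHz = 9.5 kHz.
105 kHz mod fs = 50 kHz.
50 kHz > fs/2 = 27.5 kHz, folds to fs − 50 kHz = 5 kHz.
5 kHz ≤ fs/2 = 27.5 kHz, passes unchanged.
51.5 kHz > fs/2 = 27.5 kHz, folds to fs − 51.5 kHz = 3.5 kHz.
Distinct values: {3.5 kHz, 5 kHz, 9.5 kHz}.

3.5 kHz, 5 kHz, 9.5 kHz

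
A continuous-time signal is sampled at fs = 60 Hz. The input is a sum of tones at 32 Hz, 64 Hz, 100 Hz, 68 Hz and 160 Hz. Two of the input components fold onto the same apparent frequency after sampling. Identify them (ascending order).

100 Hz, 160 Hz

fs/2 = 30 Hz.
32 Hz > fs/2 = 30 Hz, folds to fs − 32 Hz = 28 Hz.
64 Hz mod fs = 4 Hz.
4 Hz ≤ fs/2 = 30 Hz, appears at 4 Hz.
100 Hz mod fs = 40 Hz.
40 Hz > fs/2 = 30 Hz, folds to fs − 40 Hz = 20 Hz.
68 Hz mod fs = 8 Hz.
8 Hz ≤ fs/2 = 30 Hz, appears at 8 Hz.
160 Hz mod fs = 40 Hz.
40 Hz > fs/2 = 30 Hz, folds to fs − 40 Hz = 20 Hz.
100 Hz and 160 Hz both map to 20 Hz.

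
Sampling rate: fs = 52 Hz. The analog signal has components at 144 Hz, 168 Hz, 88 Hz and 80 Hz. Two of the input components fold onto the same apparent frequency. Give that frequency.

fs/2 = 26 Hz.
144 Hz mod fs = 40 Hz.
40 Hz > fs/2 = 26 Hz, folds to fs − 40 Hz = 12 Hz.
168 Hz mod fs = 12 Hz.
12 Hz ≤ fs/2 = 26 Hz, appears at 12 Hz.
88 Hz mod fs = 36 Hz.
36 Hz > fs/2 = 26 Hz, folds to fs − 36 Hz = 16 Hz.
80 Hz mod fs = 28 Hz.
28 Hz > fs/2 = 26 Hz, folds to fs − 28 Hz = 24 Hz.
144 Hz and 168 Hz both map to 12 Hz.

12 Hz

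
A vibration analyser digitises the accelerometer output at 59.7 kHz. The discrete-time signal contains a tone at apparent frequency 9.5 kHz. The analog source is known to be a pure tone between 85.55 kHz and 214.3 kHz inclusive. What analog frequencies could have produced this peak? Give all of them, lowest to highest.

Frequencies that alias to 9.5 kHz are k·fs ± 9.5 kHz for integer k ≥ 0.
k=0: 9.5 kHz.
k=1: 50.2 kHz, 69.2 kHz.
k=2: 109.9 kHz, 128.9 kHz.
k=3: 169.6 kHz, 188.6 kHz.
k=4: 229.3 kHz, 248.3 kHz.
Within [85.55 kHz, 214.3 kHz]: 109.9 kHz, 128.9 kHz, 169.6 kHz, 188.6 kHz.

109.9 kHz, 128.9 kHz, 169.6 kHz, 188.6 kHz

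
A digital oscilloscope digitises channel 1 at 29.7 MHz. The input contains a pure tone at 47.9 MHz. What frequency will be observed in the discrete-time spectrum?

11.5 MHz

47.9 MHz mod fs = 18.2 MHz.
18.2 MHz > fs/2 = 14.85 MHz, folds to fs − 18.2 MHz = 11.5 MHz.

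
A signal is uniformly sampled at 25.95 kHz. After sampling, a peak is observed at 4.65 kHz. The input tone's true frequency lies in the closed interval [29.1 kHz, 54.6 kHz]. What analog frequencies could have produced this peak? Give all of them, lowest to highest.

30.6 kHz, 47.25 kHz

Frequencies that alias to 4.65 kHz are k·fs ± 4.65 kHz for integer k ≥ 0.
k=0: 4.65 kHz.
k=1: 21.3 kHz, 30.6 kHz.
k=2: 47.25 kHz, 56.55 kHz.
k=3: 73.2 kHz, 82.5 kHz.
Within [29.1 kHz, 54.6 kHz]: 30.6 kHz, 47.25 kHz.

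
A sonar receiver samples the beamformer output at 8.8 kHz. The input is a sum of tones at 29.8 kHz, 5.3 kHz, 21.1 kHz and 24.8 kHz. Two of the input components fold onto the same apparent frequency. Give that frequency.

fs/2 = 4.4 kHz.
29.8 kHz mod fs = 3.4 kHz.
3.4 kHz ≤ fs/2 = 4.4 kHz, appears at 3.4 kHz.
5.3 kHz > fs/2 = 4.4 kHz, folds to fs − 5.3 kHz = 3.5 kHz.
21.1 kHz mod fs = 3.5 kHz.
3.5 kHz ≤ fs/2 = 4.4 kHz, appears at 3.5 kHz.
24.8 kHz mod fs = 7.2 kHz.
7.2 kHz > fs/2 = 4.4 kHz, folds to fs − 7.2 kHz = 1.6 kHz.
5.3 kHz and 21.1 kHz both map to 3.5 kHz.

3.5 kHz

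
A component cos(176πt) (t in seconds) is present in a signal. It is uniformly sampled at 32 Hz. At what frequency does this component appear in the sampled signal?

ω = 176π rad/s → f = ω/(2π) = 88 Hz.
88 Hz mod fs = 24 Hz.
24 Hz > fs/2 = 16 Hz, folds to fs − 24 Hz = 8 Hz.

8 Hz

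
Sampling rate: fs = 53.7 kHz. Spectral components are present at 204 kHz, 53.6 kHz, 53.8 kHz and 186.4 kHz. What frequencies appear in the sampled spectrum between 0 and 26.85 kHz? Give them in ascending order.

fs/2 = 26.85 kHz.
204 kHz mod fs = 42.9 kHz.
42.9 kHz > fs/2 = 26.85 kHz, folds to fs − 42.9 kHz = 10.8 kHz.
53.6 kHz > fs/2 = 26.85 kHz, folds to fs − 53.6 kHz = 0.1 kHz.
53.8 kHz mod fs = 0.1 kHz.
0.1 kHz ≤ fs/2 = 26.85 kHz, appears at 0.1 kHz.
186.4 kHz mod fs = 25.3 kHz.
25.3 kHz ≤ fs/2 = 26.85 kHz, appears at 25.3 kHz.
Distinct values: {0.1 kHz, 10.8 kHz, 25.3 kHz}.

0.1 kHz, 10.8 kHz, 25.3 kHz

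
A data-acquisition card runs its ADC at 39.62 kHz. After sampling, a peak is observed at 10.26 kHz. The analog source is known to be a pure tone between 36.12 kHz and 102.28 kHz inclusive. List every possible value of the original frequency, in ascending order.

49.88 kHz, 68.98 kHz, 89.5 kHz

Frequencies that alias to 10.26 kHz are k·fs ± 10.26 kHz for integer k ≥ 0.
k=0: 10.26 kHz.
k=1: 29.36 kHz, 49.88 kHz.
k=2: 68.98 kHz, 89.5 kHz.
k=3: 108.6 kHz, 129.12 kHz.
Within [36.12 kHz, 102.28 kHz]: 49.88 kHz, 68.98 kHz, 89.5 kHz.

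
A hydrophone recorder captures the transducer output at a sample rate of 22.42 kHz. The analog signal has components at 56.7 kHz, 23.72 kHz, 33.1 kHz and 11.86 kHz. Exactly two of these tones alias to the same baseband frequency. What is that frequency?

10.56 kHz

fs/2 = 11.21 kHz.
56.7 kHz mod fs = 11.86 kHz.
11.86 kHz > fs/2 = 11.21 kHz, folds to fs − 11.86 kHz = 10.56 kHz.
23.72 kHz mod fs = 1.3 kHz.
1.3 kHz ≤ fs/2 = 11.21 kHz, appears at 1.3 kHz.
33.1 kHz mod fs = 10.68 kHz.
10.68 kHz ≤ fs/2 = 11.21 kHz, appears at 10.68 kHz.
11.86 kHz > fs/2 = 11.21 kHz, folds to fs − 11.86 kHz = 10.56 kHz.
11.86 kHz and 56.7 kHz both map to 10.56 kHz.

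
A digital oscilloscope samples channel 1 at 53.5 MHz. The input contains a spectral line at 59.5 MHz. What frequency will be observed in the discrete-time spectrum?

59.5 MHz mod fs = 6 MHz.
6 MHz ≤ fs/2 = 26.75 MHz, appears at 6 MHz.

6 MHz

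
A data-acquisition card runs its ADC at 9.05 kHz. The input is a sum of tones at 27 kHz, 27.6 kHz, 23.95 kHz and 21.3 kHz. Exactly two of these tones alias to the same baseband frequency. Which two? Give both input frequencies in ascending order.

fs/2 = 4.525 kHz.
27 kHz mod fs = 8.9 kHz.
8.9 kHz > fs/2 = 4.525 kHz, folds to fs − 8.9 kHz = 0.15 kHz.
27.6 kHz mod fs = 0.45 kHz.
0.45 kHz ≤ fs/2 = 4.525 kHz, appears at 0.45 kHz.
23.95 kHz mod fs = 5.85 kHz.
5.85 kHz > fs/2 = 4.525 kHz, folds to fs − 5.85 kHz = 3.2 kHz.
21.3 kHz mod fs = 3.2 kHz.
3.2 kHz ≤ fs/2 = 4.525 kHz, appears at 3.2 kHz.
21.3 kHz and 23.95 kHz both map to 3.2 kHz.

21.3 kHz, 23.95 kHz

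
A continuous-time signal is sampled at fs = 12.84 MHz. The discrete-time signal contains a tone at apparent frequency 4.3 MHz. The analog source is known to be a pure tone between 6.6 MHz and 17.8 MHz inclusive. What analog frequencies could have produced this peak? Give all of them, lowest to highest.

8.54 MHz, 17.14 MHz

Frequencies that alias to 4.3 MHz are k·fs ± 4.3 MHz for integer k ≥ 0.
k=0: 4.3 MHz.
k=1: 8.54 MHz, 17.14 MHz.
k=2: 21.38 MHz, 29.98 MHz.
Within [6.6 MHz, 17.8 MHz]: 8.54 MHz, 17.14 MHz.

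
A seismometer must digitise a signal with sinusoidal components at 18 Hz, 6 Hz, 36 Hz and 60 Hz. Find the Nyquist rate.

Highest-frequency component: 60 Hz.
Nyquist rate = 2 × 60 Hz = 120 Hz.

120 Hz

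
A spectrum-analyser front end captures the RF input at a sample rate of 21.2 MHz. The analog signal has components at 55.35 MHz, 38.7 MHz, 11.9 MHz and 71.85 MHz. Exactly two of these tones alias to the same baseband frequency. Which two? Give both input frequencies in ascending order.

55.35 MHz, 71.85 MHz

fs/2 = 10.6 MHz.
55.35 MHz mod fs = 12.95 MHz.
12.95 MHz > fs/2 = 10.6 MHz, folds to fs − 12.95 MHz = 8.25 MHz.
38.7 MHz mod fs = 17.5 MHz.
17.5 MHz > fs/2 = 10.6 MHz, folds to fs − 17.5 MHz = 3.7 MHz.
11.9 MHz > fs/2 = 10.6 MHz, folds to fs − 11.9 MHz = 9.3 MHz.
71.85 MHz mod fs = 8.25 MHz.
8.25 MHz ≤ fs/2 = 10.6 MHz, appears at 8.25 MHz.
55.35 MHz and 71.85 MHz both map to 8.25 MHz.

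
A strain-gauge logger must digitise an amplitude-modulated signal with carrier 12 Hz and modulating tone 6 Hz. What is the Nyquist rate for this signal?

36 Hz

AM sidebands sit at fc ± fm = 6 Hz and 18 Hz.
Highest-frequency component: 18 Hz.
Nyquist rate = 2 × 18 Hz = 36 Hz.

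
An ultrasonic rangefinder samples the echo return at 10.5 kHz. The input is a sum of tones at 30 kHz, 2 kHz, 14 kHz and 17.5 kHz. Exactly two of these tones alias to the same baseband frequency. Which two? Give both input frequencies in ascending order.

14 kHz, 17.5 kHz

fs/2 = 5.25 kHz.
30 kHz mod fs = 9 kHz.
9 kHz > fs/2 = 5.25 kHz, folds to fs − 9 kHz = 1.5 kHz.
2 kHz ≤ fs/2 = 5.25 kHz, passes unchanged.
14 kHz mod fs = 3.5 kHz.
3.5 kHz ≤ fs/2 = 5.25 kHz, appears at 3.5 kHz.
17.5 kHz mod fs = 7 kHz.
7 kHz > fs/2 = 5.25 kHz, folds to fs − 7 kHz = 3.5 kHz.
14 kHz and 17.5 kHz both map to 3.5 kHz.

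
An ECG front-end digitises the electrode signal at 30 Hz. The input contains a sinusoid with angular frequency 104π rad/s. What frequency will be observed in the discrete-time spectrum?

8 Hz

ω = 104π rad/s → f = ω/(2π) = 52 Hz.
52 Hz mod fs = 22 Hz.
22 Hz > fs/2 = 15 Hz, folds to fs − 22 Hz = 8 Hz.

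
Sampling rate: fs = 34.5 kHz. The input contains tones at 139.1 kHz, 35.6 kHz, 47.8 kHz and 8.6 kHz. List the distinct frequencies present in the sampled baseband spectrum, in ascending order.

1.1 kHz, 8.6 kHz, 13.3 kHz

fs/2 = 17.25 kHz.
139.1 kHz mod fs = 1.1 kHz.
1.1 kHz ≤ fs/2 = 17.25 kHz, appears at 1.1 kHz.
35.6 kHz mod fs = 1.1 kHz.
1.1 kHz ≤ fs/2 = 17.25 kHz, appears at 1.1 kHz.
47.8 kHz mod fs = 13.3 kHz.
13.3 kHz ≤ fs/2 = 17.25 kHz, appears at 13.3 kHz.
8.6 kHz ≤ fs/2 = 17.25 kHz, passes unchanged.
Distinct values: {1.1 kHz, 8.6 kHz, 13.3 kHz}.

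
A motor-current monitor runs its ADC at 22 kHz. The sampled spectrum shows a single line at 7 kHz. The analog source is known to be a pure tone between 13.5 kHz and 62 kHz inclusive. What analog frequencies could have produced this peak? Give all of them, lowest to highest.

Frequencies that alias to 7 kHz are k·fs ± 7 kHz for integer k ≥ 0.
k=0: 7 kHz.
k=1: 15 kHz, 29 kHz.
k=2: 37 kHz, 51 kHz.
k=3: 59 kHz, 73 kHz.
k=4: 81 kHz, 95 kHz.
Within [13.5 kHz, 62 kHz]: 15 kHz, 29 kHz, 37 kHz, 51 kHz, 59 kHz.

15 kHz, 29 kHz, 37 kHz, 51 kHz, 59 kHz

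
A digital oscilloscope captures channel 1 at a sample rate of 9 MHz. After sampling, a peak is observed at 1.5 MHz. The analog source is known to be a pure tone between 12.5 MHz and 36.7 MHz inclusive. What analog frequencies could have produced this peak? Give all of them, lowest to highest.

Frequencies that alias to 1.5 MHz are k·fs ± 1.5 MHz for integer k ≥ 0.
k=0: 1.5 MHz.
k=1: 7.5 MHz, 10.5 MHz.
k=2: 16.5 MHz, 19.5 MHz.
k=3: 25.5 MHz, 28.5 MHz.
k=4: 34.5 MHz, 37.5 MHz.
k=5: 43.5 MHz, 46.5 MHz.
Within [12.5 MHz, 36.7 MHz]: 16.5 MHz, 19.5 MHz, 25.5 MHz, 28.5 MHz, 34.5 MHz.

16.5 MHz, 19.5 MHz, 25.5 MHz, 28.5 MHz, 34.5 MHz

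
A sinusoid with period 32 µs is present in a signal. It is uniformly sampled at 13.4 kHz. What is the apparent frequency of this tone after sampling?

T = 32 µs → f = 1/T = 31.25 kHz.
31.25 kHz mod fs = 4.45 kHz.
4.45 kHz ≤ fs/2 = 6.7 kHz, appears at 4.45 kHz.

4.45 kHz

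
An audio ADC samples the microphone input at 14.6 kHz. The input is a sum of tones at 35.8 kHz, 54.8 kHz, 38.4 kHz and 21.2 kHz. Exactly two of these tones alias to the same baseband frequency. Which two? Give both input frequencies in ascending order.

fs/2 = 7.3 kHz.
35.8 kHz mod fs = 6.6 kHz.
6.6 kHz ≤ fs/2 = 7.3 kHz, appears at 6.6 kHz.
54.8 kHz mod fs = 11 kHz.
11 kHz > fs/2 = 7.3 kHz, folds to fs − 11 kHz = 3.6 kHz.
38.4 kHz mod fs = 9.2 kHz.
9.2 kHz > fs/2 = 7.3 kHz, folds to fs − 9.2 kHz = 5.4 kHz.
21.2 kHz mod fs = 6.6 kHz.
6.6 kHz ≤ fs/2 = 7.3 kHz, appears at 6.6 kHz.
21.2 kHz and 35.8 kHz both map to 6.6 kHz.

21.2 kHz, 35.8 kHz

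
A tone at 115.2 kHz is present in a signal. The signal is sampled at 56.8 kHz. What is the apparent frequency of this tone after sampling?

1.6 kHz

115.2 kHz mod fs = 1.6 kHz.
1.6 kHz ≤ fs/2 = 28.4 kHz, appears at 1.6 kHz.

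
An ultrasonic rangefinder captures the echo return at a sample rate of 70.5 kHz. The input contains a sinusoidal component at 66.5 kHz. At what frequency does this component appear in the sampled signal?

66.5 kHz > fs/2 = 35.25 kHz, folds to fs − 66.5 kHz = 4 kHz.

4 kHz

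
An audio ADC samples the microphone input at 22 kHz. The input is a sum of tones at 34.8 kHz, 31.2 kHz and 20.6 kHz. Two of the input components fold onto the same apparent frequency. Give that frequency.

fs/2 = 11 kHz.
34.8 kHz mod fs = 12.8 kHz.
12.8 kHz > fs/2 = 11 kHz, folds to fs − 12.8 kHz = 9.2 kHz.
31.2 kHz mod fs = 9.2 kHz.
9.2 kHz ≤ fs/2 = 11 kHz, appears at 9.2 kHz.
20.6 kHz > fs/2 = 11 kHz, folds to fs − 20.6 kHz = 1.4 kHz.
31.2 kHz and 34.8 kHz both map to 9.2 kHz.

9.2 kHz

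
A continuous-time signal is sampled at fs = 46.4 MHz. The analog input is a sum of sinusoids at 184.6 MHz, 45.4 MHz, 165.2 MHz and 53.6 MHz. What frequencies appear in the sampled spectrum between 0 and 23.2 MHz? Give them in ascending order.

fs/2 = 23.2 MHz.
184.6 MHz mod fs = 45.4 MHz.
45.4 MHz > fs/2 = 23.2 MHz, folds to fs − 45.4 MHz = 1 MHz.
45.4 MHz > fs/2 = 23.2 MHz, folds to fs − 45.4 MHz = 1 MHz.
165.2 MHz mod fs = 26 MHz.
26 MHz > fs/2 = 23.2 MHz, folds to fs − 26 MHz = 20.4 MHz.
53.6 MHz mod fs = 7.2 MHz.
7.2 MHz ≤ fs/2 = 23.2 MHz, appears at 7.2 MHz.
Distinct values: {1 MHz, 7.2 MHz, 20.4 MHz}.

1 MHz, 7.2 MHz, 20.4 MHz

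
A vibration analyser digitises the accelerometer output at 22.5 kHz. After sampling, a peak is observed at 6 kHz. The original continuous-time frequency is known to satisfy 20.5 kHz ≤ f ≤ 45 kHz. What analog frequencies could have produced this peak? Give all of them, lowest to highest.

Frequencies that alias to 6 kHz are k·fs ± 6 kHz for integer k ≥ 0.
k=0: 6 kHz.
k=1: 16.5 kHz, 28.5 kHz.
k=2: 39 kHz, 51 kHz.
k=3: 61.5 kHz, 73.5 kHz.
Within [20.5 kHz, 45 kHz]: 28.5 kHz, 39 kHz.

28.5 kHz, 39 kHz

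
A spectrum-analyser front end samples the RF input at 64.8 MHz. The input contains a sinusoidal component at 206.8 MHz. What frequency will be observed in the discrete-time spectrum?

206.8 MHz mod fs = 12.4 MHz.
12.4 MHz ≤ fs/2 = 32.4 MHz, appears at 12.4 MHz.

12.4 MHz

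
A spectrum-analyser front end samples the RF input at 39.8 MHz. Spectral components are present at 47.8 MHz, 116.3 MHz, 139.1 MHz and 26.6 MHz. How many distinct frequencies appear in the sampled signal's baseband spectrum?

4

fs/2 = 19.9 MHz.
47.8 MHz mod fs = 8 MHz.
8 MHz ≤ fs/2 = 19.9 MHz, appears at 8 MHz.
116.3 MHz mod fs = 36.7 MHz.
36.7 MHz > fs/2 = 19.9 MHz, folds to fs − 36.7 MHz = 3.1 MHz.
139.1 MHz mod fs = 19.7 MHz.
19.7 MHz ≤ fs/2 = 19.9 MHz, appears at 19.7 MHz.
26.6 MHz > fs/2 = 19.9 MHz, folds to fs − 26.6 MHz = 13.2 MHz.
Distinct values: {3.1 MHz, 8 MHz, 13.2 MHz, 19.7 MHz} → 4.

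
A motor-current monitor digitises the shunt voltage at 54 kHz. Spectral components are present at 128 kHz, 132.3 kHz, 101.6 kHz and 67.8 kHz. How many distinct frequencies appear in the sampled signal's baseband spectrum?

4

fs/2 = 27 kHz.
128 kHz mod fs = 20 kHz.
20 kHz ≤ fs/2 = 27 kHz, appears at 20 kHz.
132.3 kHz mod fs = 24.3 kHz.
24.3 kHz ≤ fs/2 = 27 kHz, appears at 24.3 kHz.
101.6 kHz mod fs = 47.6 kHz.
47.6 kHz > fs/2 = 27 kHz, folds to fs − 47.6 kHz = 6.4 kHz.
67.8 kHz mod fs = 13.8 kHz.
13.8 kHz ≤ fs/2 = 27 kHz, appears at 13.8 kHz.
Distinct values: {6.4 kHz, 13.8 kHz, 20 kHz, 24.3 kHz} → 4.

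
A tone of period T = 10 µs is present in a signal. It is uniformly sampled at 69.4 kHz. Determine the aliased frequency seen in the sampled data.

T = 10 µs → f = 1/T = 100 kHz.
100 kHz mod fs = 30.6 kHz.
30.6 kHz ≤ fs/2 = 34.7 kHz, appears at 30.6 kHz.

30.6 kHz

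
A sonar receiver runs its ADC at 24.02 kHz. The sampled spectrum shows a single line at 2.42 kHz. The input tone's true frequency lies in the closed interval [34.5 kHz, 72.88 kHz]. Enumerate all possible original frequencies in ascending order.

Frequencies that alias to 2.42 kHz are k·fs ± 2.42 kHz for integer k ≥ 0.
k=0: 2.42 kHz.
k=1: 21.6 kHz, 26.44 kHz.
k=2: 45.62 kHz, 50.46 kHz.
k=3: 69.64 kHz, 74.48 kHz.
k=4: 93.66 kHz, 98.5 kHz.
Within [34.5 kHz, 72.88 kHz]: 45.62 kHz, 50.46 kHz, 69.64 kHz.

45.62 kHz, 50.46 kHz, 69.64 kHz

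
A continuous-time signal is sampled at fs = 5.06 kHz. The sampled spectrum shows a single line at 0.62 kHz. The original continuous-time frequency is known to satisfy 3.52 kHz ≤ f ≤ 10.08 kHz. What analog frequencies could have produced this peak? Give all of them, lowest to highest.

4.44 kHz, 5.68 kHz, 9.5 kHz

Frequencies that alias to 0.62 kHz are k·fs ± 0.62 kHz for integer k ≥ 0.
k=0: 0.62 kHz.
k=1: 4.44 kHz, 5.68 kHz.
k=2: 9.5 kHz, 10.74 kHz.
k=3: 14.56 kHz, 15.8 kHz.
Within [3.52 kHz, 10.08 kHz]: 4.44 kHz, 5.68 kHz, 9.5 kHz.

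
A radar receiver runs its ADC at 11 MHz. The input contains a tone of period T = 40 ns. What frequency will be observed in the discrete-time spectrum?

3 MHz

T = 40 ns → f = 1/T = 25 MHz.
25 MHz mod fs = 3 MHz.
3 MHz ≤ fs/2 = 5.5 MHz, appears at 3 MHz.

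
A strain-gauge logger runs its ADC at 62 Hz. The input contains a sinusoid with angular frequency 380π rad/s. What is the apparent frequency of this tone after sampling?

4 Hz

ω = 380π rad/s → f = ω/(2π) = 190 Hz.
190 Hz mod fs = 4 Hz.
4 Hz ≤ fs/2 = 31 Hz, appears at 4 Hz.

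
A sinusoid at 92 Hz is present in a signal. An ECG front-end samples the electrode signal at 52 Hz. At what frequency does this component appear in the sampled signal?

12 Hz

92 Hz mod fs = 40 Hz.
40 Hz > fs/2 = 26 Hz, folds to fs − 40 Hz = 12 Hz.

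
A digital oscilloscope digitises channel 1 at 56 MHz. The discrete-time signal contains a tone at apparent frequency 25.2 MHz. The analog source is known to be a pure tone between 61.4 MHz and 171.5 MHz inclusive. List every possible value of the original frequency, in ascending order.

81.2 MHz, 86.8 MHz, 137.2 MHz, 142.8 MHz

Frequencies that alias to 25.2 MHz are k·fs ± 25.2 MHz for integer k ≥ 0.
k=0: 25.2 MHz.
k=1: 30.8 MHz, 81.2 MHz.
k=2: 86.8 MHz, 137.2 MHz.
k=3: 142.8 MHz, 193.2 MHz.
k=4: 198.8 MHz, 249.2 MHz.
Within [61.4 MHz, 171.5 MHz]: 81.2 MHz, 86.8 MHz, 137.2 MHz, 142.8 MHz.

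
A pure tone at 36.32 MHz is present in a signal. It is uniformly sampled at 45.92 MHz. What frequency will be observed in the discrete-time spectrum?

36.32 MHz > fs/2 = 22.96 MHz, folds to fs − 36.32 MHz = 9.6 MHz.

9.6 MHz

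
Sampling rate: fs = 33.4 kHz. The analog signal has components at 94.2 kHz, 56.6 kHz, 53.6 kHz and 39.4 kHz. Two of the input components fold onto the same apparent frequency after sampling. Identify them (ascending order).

39.4 kHz, 94.2 kHz

fs/2 = 16.7 kHz.
94.2 kHz mod fs = 27.4 kHz.
27.4 kHz > fs/2 = 16.7 kHz, folds to fs − 27.4 kHz = 6 kHz.
56.6 kHz mod fs = 23.2 kHz.
23.2 kHz > fs/2 = 16.7 kHz, folds to fs − 23.2 kHz = 10.2 kHz.
53.6 kHz mod fs = 20.2 kHz.
20.2 kHz > fs/2 = 16.7 kHz, folds to fs − 20.2 kHz = 13.2 kHz.
39.4 kHz mod fs = 6 kHz.
6 kHz ≤ fs/2 = 16.7 kHz, appears at 6 kHz.
39.4 kHz and 94.2 kHz both map to 6 kHz.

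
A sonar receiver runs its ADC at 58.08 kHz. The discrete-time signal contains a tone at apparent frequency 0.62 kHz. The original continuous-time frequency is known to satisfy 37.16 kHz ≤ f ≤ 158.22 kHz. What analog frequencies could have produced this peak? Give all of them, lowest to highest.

Frequencies that alias to 0.62 kHz are k·fs ± 0.62 kHz for integer k ≥ 0.
k=0: 0.62 kHz.
k=1: 57.46 kHz, 58.7 kHz.
k=2: 115.54 kHz, 116.78 kHz.
k=3: 173.62 kHz, 174.86 kHz.
Within [37.16 kHz, 158.22 kHz]: 57.46 kHz, 58.7 kHz, 115.54 kHz, 116.78 kHz.

57.46 kHz, 58.7 kHz, 115.54 kHz, 116.78 kHz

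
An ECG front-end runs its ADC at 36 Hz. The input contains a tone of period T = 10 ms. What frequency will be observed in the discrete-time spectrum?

T = 10 ms → f = 1/T = 100 Hz.
100 Hz mod fs = 28 Hz.
28 Hz > fs/2 = 18 Hz, folds to fs − 28 Hz = 8 Hz.

8 Hz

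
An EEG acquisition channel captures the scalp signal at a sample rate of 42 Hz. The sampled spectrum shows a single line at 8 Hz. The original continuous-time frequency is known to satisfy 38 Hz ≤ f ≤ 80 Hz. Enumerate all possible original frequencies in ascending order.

50 Hz, 76 Hz

Frequencies that alias to 8 Hz are k·fs ± 8 Hz for integer k ≥ 0.
k=0: 8 Hz.
k=1: 34 Hz, 50 Hz.
k=2: 76 Hz, 92 Hz.
k=3: 118 Hz, 134 Hz.
Within [38 Hz, 80 Hz]: 50 Hz, 76 Hz.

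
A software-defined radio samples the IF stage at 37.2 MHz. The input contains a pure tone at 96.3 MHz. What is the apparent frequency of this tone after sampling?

96.3 MHz mod fs = 21.9 MHz.
21.9 MHz > fs/2 = 18.6 MHz, folds to fs − 21.9 MHz = 15.3 MHz.

15.3 MHz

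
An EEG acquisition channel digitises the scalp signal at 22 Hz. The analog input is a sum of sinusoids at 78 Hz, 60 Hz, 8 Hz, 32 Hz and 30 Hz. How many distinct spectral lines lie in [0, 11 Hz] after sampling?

3

fs/2 = 11 Hz.
78 Hz mod fs = 12 Hz.
12 Hz > fs/2 = 11 Hz, folds to fs − 12 Hz = 10 Hz.
60 Hz mod fs = 16 Hz.
16 Hz > fs/2 = 11 Hz, folds to fs − 16 Hz = 6 Hz.
8 Hz ≤ fs/2 = 11 Hz, passes unchanged.
32 Hz mod fs = 10 Hz.
10 Hz ≤ fs/2 = 11 Hz, appears at 10 Hz.
30 Hz mod fs = 8 Hz.
8 Hz ≤ fs/2 = 11 Hz, appears at 8 Hz.
Distinct values: {6 Hz, 8 Hz, 10 Hz} → 3.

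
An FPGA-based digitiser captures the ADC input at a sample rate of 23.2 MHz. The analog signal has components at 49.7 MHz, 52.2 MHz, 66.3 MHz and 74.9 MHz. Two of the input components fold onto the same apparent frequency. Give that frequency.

3.3 MHz

fs/2 = 11.6 MHz.
49.7 MHz mod fs = 3.3 MHz.
3.3 MHz ≤ fs/2 = 11.6 MHz, appears at 3.3 MHz.
52.2 MHz mod fs = 5.8 MHz.
5.8 MHz ≤ fs/2 = 11.6 MHz, appears at 5.8 MHz.
66.3 MHz mod fs = 19.9 MHz.
19.9 MHz > fs/2 = 11.6 MHz, folds to fs − 19.9 MHz = 3.3 MHz.
74.9 MHz mod fs = 5.3 MHz.
5.3 MHz ≤ fs/2 = 11.6 MHz, appears at 5.3 MHz.
49.7 MHz and 66.3 MHz both map to 3.3 MHz.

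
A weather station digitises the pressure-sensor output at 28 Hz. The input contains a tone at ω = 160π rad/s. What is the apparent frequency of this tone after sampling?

ω = 160π rad/s → f = ω/(2π) = 80 Hz.
80 Hz mod fs = 24 Hz.
24 Hz > fs/2 = 14 Hz, folds to fs − 24 Hz = 4 Hz.

4 Hz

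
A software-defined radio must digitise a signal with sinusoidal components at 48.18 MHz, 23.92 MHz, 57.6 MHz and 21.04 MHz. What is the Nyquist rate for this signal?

Highest-frequency component: 57.6 MHz.
Nyquist rate = 2 × 57.6 MHz = 115.2 MHz.

115.2 MHz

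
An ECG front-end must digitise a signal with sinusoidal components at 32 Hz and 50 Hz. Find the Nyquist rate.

100 Hz

Highest-frequency component: 50 Hz.
Nyquist rate = 2 × 50 Hz = 100 Hz.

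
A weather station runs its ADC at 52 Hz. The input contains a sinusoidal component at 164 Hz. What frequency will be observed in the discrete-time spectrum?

8 Hz

164 Hz mod fs = 8 Hz.
8 Hz ≤ fs/2 = 26 Hz, appears at 8 Hz.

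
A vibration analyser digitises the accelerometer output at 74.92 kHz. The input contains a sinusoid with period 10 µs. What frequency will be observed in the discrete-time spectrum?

T = 10 µs → f = 1/T = 100 kHz.
100 kHz mod fs = 25.08 kHz.
25.08 kHz ≤ fs/2 = 37.46 kHz, appears at 25.08 kHz.

25.08 kHz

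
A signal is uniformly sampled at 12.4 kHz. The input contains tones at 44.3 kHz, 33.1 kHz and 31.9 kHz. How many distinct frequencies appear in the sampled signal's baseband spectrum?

fs/2 = 6.2 kHz.
44.3 kHz mod fs = 7.1 kHz.
7.1 kHz > fs/2 = 6.2 kHz, folds to fs − 7.1 kHz = 5.3 kHz.
33.1 kHz mod fs = 8.3 kHz.
8.3 kHz > fs/2 = 6.2 kHz, folds to fs − 8.3 kHz = 4.1 kHz.
31.9 kHz mod fs = 7.1 kHz.
7.1 kHz > fs/2 = 6.2 kHz, folds to fs − 7.1 kHz = 5.3 kHz.
Distinct values: {4.1 kHz, 5.3 kHz} → 2.

2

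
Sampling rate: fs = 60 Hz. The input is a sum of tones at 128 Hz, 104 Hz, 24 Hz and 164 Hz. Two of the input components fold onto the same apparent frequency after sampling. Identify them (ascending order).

104 Hz, 164 Hz

fs/2 = 30 Hz.
128 Hz mod fs = 8 Hz.
8 Hz ≤ fs/2 = 30 Hz, appears at 8 Hz.
104 Hz mod fs = 44 Hz.
44 Hz > fs/2 = 30 Hz, folds to fs − 44 Hz = 16 Hz.
24 Hz ≤ fs/2 = 30 Hz, passes unchanged.
164 Hz mod fs = 44 Hz.
44 Hz > fs/2 = 30 Hz, folds to fs − 44 Hz = 16 Hz.
104 Hz and 164 Hz both map to 16 Hz.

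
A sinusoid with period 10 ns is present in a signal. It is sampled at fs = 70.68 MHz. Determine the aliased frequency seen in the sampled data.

T = 10 ns → f = 1/T = 100 MHz.
100 MHz mod fs = 29.32 MHz.
29.32 MHz ≤ fs/2 = 35.34 MHz, appears at 29.32 MHz.

29.32 MHz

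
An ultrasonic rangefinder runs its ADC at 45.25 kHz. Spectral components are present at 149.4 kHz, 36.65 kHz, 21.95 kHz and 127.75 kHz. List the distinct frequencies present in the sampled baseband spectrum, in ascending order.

fs/2 = 22.625 kHz.
149.4 kHz mod fs = 13.65 kHz.
13.65 kHz ≤ fs/2 = 22.625 kHz, appears at 13.65 kHz.
36.65 kHz > fs/2 = 22.625 kHz, folds to fs − 36.65 kHz = 8.6 kHz.
21.95 kHz ≤ fs/2 = 22.625 kHz, passes unchanged.
127.75 kHz mod fs = 37.25 kHz.
37.25 kHz > fs/2 = 22.625 kHz, folds to fs − 37.25 kHz = 8 kHz.
Distinct values: {8 kHz, 8.6 kHz, 13.65 kHz, 21.95 kHz}.

8 kHz, 8.6 kHz, 13.65 kHz, 21.95 kHz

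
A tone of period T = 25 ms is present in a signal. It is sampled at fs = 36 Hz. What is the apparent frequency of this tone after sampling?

4 Hz

T = 25 ms → f = 1/T = 40 Hz.
40 Hz mod fs = 4 Hz.
4 Hz ≤ fs/2 = 18 Hz, appears at 4 Hz.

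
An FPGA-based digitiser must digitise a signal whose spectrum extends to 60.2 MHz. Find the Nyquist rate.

120.4 MHz

Nyquist rate = 2 × 60.2 MHz = 120.4 MHz.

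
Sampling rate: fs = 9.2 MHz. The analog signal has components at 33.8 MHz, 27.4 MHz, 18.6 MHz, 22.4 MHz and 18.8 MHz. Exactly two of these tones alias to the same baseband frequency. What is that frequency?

0.2 MHz

fs/2 = 4.6 MHz.
33.8 MHz mod fs = 6.2 MHz.
6.2 MHz > fs/2 = 4.6 MHz, folds to fs − 6.2 MHz = 3 MHz.
27.4 MHz mod fs = 9 MHz.
9 MHz > fs/2 = 4.6 MHz, folds to fs − 9 MHz = 0.2 MHz.
18.6 MHz mod fs = 0.2 MHz.
0.2 MHz ≤ fs/2 = 4.6 MHz, appears at 0.2 MHz.
22.4 MHz mod fs = 4 MHz.
4 MHz ≤ fs/2 = 4.6 MHz, appears at 4 MHz.
18.8 MHz mod fs = 0.4 MHz.
0.4 MHz ≤ fs/2 = 4.6 MHz, appears at 0.4 MHz.
18.6 MHz and 27.4 MHz both map to 0.2 MHz.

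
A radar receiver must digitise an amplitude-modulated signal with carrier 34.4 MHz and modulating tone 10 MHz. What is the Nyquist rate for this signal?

AM sidebands sit at fc ± fm = 24.4 MHz and 44.4 MHz.
Highest-frequency component: 44.4 MHz.
Nyquist rate = 2 × 44.4 MHz = 88.8 MHz.

88.8 MHz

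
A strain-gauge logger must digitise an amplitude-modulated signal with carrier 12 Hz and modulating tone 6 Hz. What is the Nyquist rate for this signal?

36 Hz

AM sidebands sit at fc ± fm = 6 Hz and 18 Hz.
Highest-frequency component: 18 Hz.
Nyquist rate = 2 × 18 Hz = 36 Hz.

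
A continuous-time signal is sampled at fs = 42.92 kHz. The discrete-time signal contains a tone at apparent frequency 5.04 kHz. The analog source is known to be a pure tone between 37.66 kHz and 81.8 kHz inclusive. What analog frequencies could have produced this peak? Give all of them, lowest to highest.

37.88 kHz, 47.96 kHz, 80.8 kHz

Frequencies that alias to 5.04 kHz are k·fs ± 5.04 kHz for integer k ≥ 0.
k=0: 5.04 kHz.
k=1: 37.88 kHz, 47.96 kHz.
k=2: 80.8 kHz, 90.88 kHz.
k=3: 123.72 kHz, 133.8 kHz.
Within [37.66 kHz, 81.8 kHz]: 37.88 kHz, 47.96 kHz, 80.8 kHz.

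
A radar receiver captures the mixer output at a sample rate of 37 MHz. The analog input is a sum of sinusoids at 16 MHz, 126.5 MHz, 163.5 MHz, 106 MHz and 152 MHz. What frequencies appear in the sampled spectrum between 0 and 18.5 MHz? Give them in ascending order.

4 MHz, 5 MHz, 15.5 MHz, 16 MHz

fs/2 = 18.5 MHz.
16 MHz ≤ fs/2 = 18.5 MHz, passes unchanged.
126.5 MHz mod fs = 15.5 MHz.
15.5 MHz ≤ fs/2 = 18.5 MHz, appears at 15.5 MHz.
163.5 MHz mod fs = 15.5 MHz.
15.5 MHz ≤ fs/2 = 18.5 MHz, appears at 15.5 MHz.
106 MHz mod fs = 32 MHz.
32 MHz > fs/2 = 18.5 MHz, folds to fs − 32 MHz = 5 MHz.
152 MHz mod fs = 4 MHz.
4 MHz ≤ fs/2 = 18.5 MHz, appears at 4 MHz.
Distinct values: {4 MHz, 5 MHz, 15.5 MHz, 16 MHz}.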